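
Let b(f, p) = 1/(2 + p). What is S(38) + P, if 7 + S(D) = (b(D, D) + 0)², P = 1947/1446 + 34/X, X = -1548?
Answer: -846844333/149227200 ≈ -5.6749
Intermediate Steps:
P = 123533/93267 (P = 1947/1446 + 34/(-1548) = 1947*(1/1446) + 34*(-1/1548) = 649/482 - 17/774 = 123533/93267 ≈ 1.3245)
S(D) = -7 + (2 + D)⁻² (S(D) = -7 + (1/(2 + D) + 0)² = -7 + (1/(2 + D))² = -7 + (2 + D)⁻²)
S(38) + P = (-7 + (2 + 38)⁻²) + 123533/93267 = (-7 + 40⁻²) + 123533/93267 = (-7 + 1/1600) + 123533/93267 = -11199/1600 + 123533/93267 = -846844333/149227200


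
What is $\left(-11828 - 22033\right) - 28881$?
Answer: $-62742$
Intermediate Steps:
$\left(-11828 - 22033\right) - 28881 = -33861 - 28881 = -62742$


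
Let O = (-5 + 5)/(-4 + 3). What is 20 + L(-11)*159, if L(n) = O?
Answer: 20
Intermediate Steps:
O = 0 (O = 0/(-1) = 0*(-1) = 0)
L(n) = 0
20 + L(-11)*159 = 20 + 0*159 = 20 + 0 = 20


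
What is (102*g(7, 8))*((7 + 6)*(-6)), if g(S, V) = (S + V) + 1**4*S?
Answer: -175032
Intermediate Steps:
g(S, V) = V + 2*S (g(S, V) = (S + V) + 1*S = (S + V) + S = V + 2*S)
(102*g(7, 8))*((7 + 6)*(-6)) = (102*(8 + 2*7))*((7 + 6)*(-6)) = (102*(8 + 14))*(13*(-6)) = (102*22)*(-78) = 2244*(-78) = -175032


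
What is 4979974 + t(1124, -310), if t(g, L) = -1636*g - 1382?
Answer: 3139728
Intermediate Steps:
t(g, L) = -1382 - 1636*g
4979974 + t(1124, -310) = 4979974 + (-1382 - 1636*1124) = 4979974 + (-1382 - 1838864) = 4979974 - 1840246 = 3139728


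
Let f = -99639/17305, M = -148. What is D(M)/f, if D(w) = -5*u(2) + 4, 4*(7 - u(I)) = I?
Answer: 328795/66426 ≈ 4.9498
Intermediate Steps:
u(I) = 7 - I/4
f = -99639/17305 (f = -99639*1/17305 = -99639/17305 ≈ -5.7578)
D(w) = -57/2 (D(w) = -5*(7 - ¼*2) + 4 = -5*(7 - ½) + 4 = -5*13/2 + 4 = -65/2 + 4 = -57/2)
D(M)/f = -57/(2*(-99639/17305)) = -57/2*(-17305/99639) = 328795/66426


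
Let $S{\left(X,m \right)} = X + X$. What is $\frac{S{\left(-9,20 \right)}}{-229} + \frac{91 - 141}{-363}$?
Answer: $\frac{17984}{83127} \approx 0.21634$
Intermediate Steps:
$S{\left(X,m \right)} = 2 X$
$\frac{S{\left(-9,20 \right)}}{-229} + \frac{91 - 141}{-363} = \frac{2 \left(-9\right)}{-229} + \frac{91 - 141}{-363} = \left(-18\right) \left(- \frac{1}{229}\right) - - \frac{50}{363} = \frac{18}{229} + \frac{50}{363} = \frac{17984}{83127}$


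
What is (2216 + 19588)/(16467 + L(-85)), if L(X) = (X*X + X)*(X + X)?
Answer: -7268/399111 ≈ -0.018210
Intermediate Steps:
L(X) = 2*X*(X + X²) (L(X) = (X² + X)*(2*X) = (X + X²)*(2*X) = 2*X*(X + X²))
(2216 + 19588)/(16467 + L(-85)) = (2216 + 19588)/(16467 + 2*(-85)²*(1 - 85)) = 21804/(16467 + 2*7225*(-84)) = 21804/(16467 - 1213800) = 21804/(-1197333) = 21804*(-1/1197333) = -7268/399111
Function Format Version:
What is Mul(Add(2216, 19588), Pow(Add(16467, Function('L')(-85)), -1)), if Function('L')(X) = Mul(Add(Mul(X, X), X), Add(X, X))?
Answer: Rational(-7268, 399111) ≈ -0.018210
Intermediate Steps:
Function('L')(X) = Mul(2, X, Add(X, Pow(X, 2))) (Function('L')(X) = Mul(Add(Pow(X, 2), X), Mul(2, X)) = Mul(Add(X, Pow(X, 2)), Mul(2, X)) = Mul(2, X, Add(X, Pow(X, 2))))
Mul(Add(2216, 19588), Pow(Add(16467, Function('L')(-85)), -1)) = Mul(Add(2216, 19588), Pow(Add(16467, Mul(2, Pow(-85, 2), Add(1, -85))), -1)) = Mul(21804, Pow(Add(16467, Mul(2, 7225, -84)), -1)) = Mul(21804, Pow(Add(16467, -1213800), -1)) = Mul(21804, Pow(-1197333, -1)) = Mul(21804, Rational(-1, 1197333)) = Rational(-7268, 399111)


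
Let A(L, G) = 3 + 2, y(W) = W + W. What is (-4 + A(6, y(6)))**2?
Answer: 1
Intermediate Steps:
y(W) = 2*W
A(L, G) = 5
(-4 + A(6, y(6)))**2 = (-4 + 5)**2 = 1**2 = 1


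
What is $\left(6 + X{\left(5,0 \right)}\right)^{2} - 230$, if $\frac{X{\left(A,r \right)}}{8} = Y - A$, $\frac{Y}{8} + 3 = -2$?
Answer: $125086$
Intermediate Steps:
$Y = -40$ ($Y = -24 + 8 \left(-2\right) = -24 - 16 = -40$)
$X{\left(A,r \right)} = -320 - 8 A$ ($X{\left(A,r \right)} = 8 \left(-40 - A\right) = -320 - 8 A$)
$\left(6 + X{\left(5,0 \right)}\right)^{2} - 230 = \left(6 - 360\right)^{2} - 230 = \left(-354\right)^{2} - 230 = 125316 - 230 = 125086$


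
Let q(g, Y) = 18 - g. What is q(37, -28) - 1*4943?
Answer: -4962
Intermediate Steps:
q(37, -28) - 1*4943 = (18 - 1*37) - 1*4943 = (18 - 37) - 4943 = -19 - 4943 = -4962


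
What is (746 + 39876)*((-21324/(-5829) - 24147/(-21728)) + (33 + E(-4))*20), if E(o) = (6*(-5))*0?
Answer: 570026445607235/21108752 ≈ 2.7004e+7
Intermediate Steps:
E(o) = 0 (E(o) = -30*0 = 0)
(746 + 39876)*((-21324/(-5829) - 24147/(-21728)) + (33 + E(-4))*20) = (746 + 39876)*((-21324/(-5829) - 24147/(-21728)) + (33 + 0)*20) = 40622*((-21324*(-1/5829) - 24147*(-1/21728)) + 33*20) = 40622*((7108/1943 + 24147/21728) + 660) = 40622*(201360245/42217504 + 660) = 40622*(28064912885/42217504) = 570026445607235/21108752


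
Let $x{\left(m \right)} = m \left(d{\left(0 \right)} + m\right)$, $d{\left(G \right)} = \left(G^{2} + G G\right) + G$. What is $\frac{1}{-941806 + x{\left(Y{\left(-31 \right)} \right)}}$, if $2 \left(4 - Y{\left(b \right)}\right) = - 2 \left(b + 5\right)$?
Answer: $- \frac{1}{941322} \approx -1.0623 \cdot 10^{-6}$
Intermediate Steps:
$d{\left(G \right)} = G + 2 G^{2}$ ($d{\left(G \right)} = \left(G^{2} + G^{2}\right) + G = 2 G^{2} + G = G + 2 G^{2}$)
$Y{\left(b \right)} = 9 + b$ ($Y{\left(b \right)} = 4 - \frac{\left(-2\right) \left(b + 5\right)}{2} = 4 - \frac{\left(-2\right) \left(5 + b\right)}{2} = 4 - \frac{-10 - 2 b}{2} = 4 + \left(5 + b\right) = 9 + b$)
$x{\left(m \right)} = m^{2}$ ($x{\left(m \right)} = m \left(0 \left(1 + 2 \cdot 0\right) + m\right) = m \left(0 \left(1 + 0\right) + m\right) = m \left(0 \cdot 1 + m\right) = m \left(0 + m\right) = m m = m^{2}$)
$\frac{1}{-941806 + x{\left(Y{\left(-31 \right)} \right)}} = \frac{1}{-941806 + \left(9 - 31\right)^{2}} = \frac{1}{-941806 + \left(-22\right)^{2}} = \frac{1}{-941806 + 484} = \frac{1}{-941322} = - \frac{1}{941322}$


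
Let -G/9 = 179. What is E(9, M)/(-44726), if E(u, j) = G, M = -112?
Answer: 1611/44726 ≈ 0.036019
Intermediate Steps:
G = -1611 (G = -9*179 = -1611)
E(u, j) = -1611
E(9, M)/(-44726) = -1611/(-44726) = -1611*(-1/44726) = 1611/44726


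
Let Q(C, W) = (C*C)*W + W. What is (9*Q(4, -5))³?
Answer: -447697125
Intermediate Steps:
Q(C, W) = W + W*C² (Q(C, W) = C²*W + W = W*C² + W = W + W*C²)
(9*Q(4, -5))³ = (9*(-5*(1 + 4²)))³ = (9*(-5*(1 + 16)))³ = (9*(-5*17))³ = (9*(-85))³ = (-765)³ = -447697125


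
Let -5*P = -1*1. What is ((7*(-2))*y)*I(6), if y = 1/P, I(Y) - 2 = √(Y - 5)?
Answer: -210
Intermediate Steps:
P = ⅕ (P = -(-1)/5 = -⅕*(-1) = ⅕ ≈ 0.20000)
I(Y) = 2 + √(-5 + Y) (I(Y) = 2 + √(Y - 5) = 2 + √(-5 + Y))
y = 5 (y = 1/(⅕) = 5)
((7*(-2))*y)*I(6) = ((7*(-2))*5)*(2 + √(-5 + 6)) = (-14*5)*(2 + √1) = -70*(2 + 1) = -70*3 = -210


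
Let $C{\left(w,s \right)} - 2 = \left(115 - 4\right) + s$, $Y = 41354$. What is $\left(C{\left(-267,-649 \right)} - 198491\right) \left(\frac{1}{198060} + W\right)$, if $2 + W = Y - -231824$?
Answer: $- \frac{10768403315080147}{198060} \approx -5.4369 \cdot 10^{10}$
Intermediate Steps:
$W = 273176$ ($W = -2 + \left(41354 - -231824\right) = -2 + \left(41354 + 231824\right) = -2 + 273178 = 273176$)
$C{\left(w,s \right)} = 113 + s$ ($C{\left(w,s \right)} = 2 + \left(\left(115 - 4\right) + s\right) = 2 + \left(111 + s\right) = 113 + s$)
$\left(C{\left(-267,-649 \right)} - 198491\right) \left(\frac{1}{198060} + W\right) = \left(\left(113 - 649\right) - 198491\right) \left(\frac{1}{198060} + 273176\right) = \left(-536 - 198491\right) \left(\frac{1}{198060} + 273176\right) = \left(-199027\right) \frac{54105238561}{198060} = - \frac{10768403315080147}{198060}$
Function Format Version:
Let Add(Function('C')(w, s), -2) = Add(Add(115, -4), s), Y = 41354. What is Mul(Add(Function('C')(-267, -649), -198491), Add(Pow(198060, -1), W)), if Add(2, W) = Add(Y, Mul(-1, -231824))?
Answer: Rational(-10768403315080147, 198060) ≈ -5.4369e+10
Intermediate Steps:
W = 273176 (W = Add(-2, Add(41354, Mul(-1, -231824))) = Add(-2, Add(41354, 231824)) = Add(-2, 273178) = 273176)
Function('C')(w, s) = Add(113, s) (Function('C')(w, s) = Add(2, Add(Add(115, -4), s)) = Add(2, Add(111, s)) = Add(113, s))
Mul(Add(Function('C')(-267, -649), -198491), Add(Pow(198060, -1), W)) = Mul(Add(Add(113, -649), -198491), Add(Pow(198060, -1), 273176)) = Mul(Add(-536, -198491), Add(Rational(1, 198060), 273176)) = Mul(-199027, Rational(54105238561, 198060)) = Rational(-10768403315080147, 198060)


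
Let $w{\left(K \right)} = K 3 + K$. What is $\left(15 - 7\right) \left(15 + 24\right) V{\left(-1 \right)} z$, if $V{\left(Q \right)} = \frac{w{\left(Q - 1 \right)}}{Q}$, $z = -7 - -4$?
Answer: $-7488$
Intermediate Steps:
$z = -3$ ($z = -7 + 4 = -3$)
$w{\left(K \right)} = 4 K$ ($w{\left(K \right)} = 3 K + K = 4 K$)
$V{\left(Q \right)} = \frac{-4 + 4 Q}{Q}$ ($V{\left(Q \right)} = \frac{4 \left(Q - 1\right)}{Q} = \frac{4 \left(-1 + Q\right)}{Q} = \frac{-4 + 4 Q}{Q}$)
$\left(15 - 7\right) \left(15 + 24\right) V{\left(-1 \right)} z = \left(15 - 7\right) \left(15 + 24\right) \left(4 - \frac{4}{-1}\right) \left(-3\right) = 8 \cdot 39 \left(4 - -4\right) \left(-3\right) = 312 \left(4 + 4\right) \left(-3\right) = 312 \cdot 8 \left(-3\right) = 2496 \left(-3\right) = -7488$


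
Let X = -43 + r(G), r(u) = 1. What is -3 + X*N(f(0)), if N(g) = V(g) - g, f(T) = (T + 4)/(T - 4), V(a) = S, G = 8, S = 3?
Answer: -171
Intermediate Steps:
V(a) = 3
f(T) = (4 + T)/(-4 + T)
N(g) = 3 - g
X = -42 (X = -43 + 1 = -42)
-3 + X*N(f(0)) = -3 - 42*(3 - (4 + 0)/(-4 + 0)) = -3 - 42*(3 - 4/(-4)) = -3 - 42*(3 - (-1)*4/4) = -3 - 42*(3 - 1*(-1)) = -3 - 42*(3 + 1) = -3 - 42*4 = -3 - 168 = -171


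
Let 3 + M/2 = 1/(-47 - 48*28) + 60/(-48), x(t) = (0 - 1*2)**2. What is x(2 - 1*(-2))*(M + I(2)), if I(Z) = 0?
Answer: -22612/665 ≈ -34.003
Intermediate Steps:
x(t) = 4 (x(t) = (0 - 2)**2 = (-2)**2 = 4)
M = -5653/665 (M = -6 + 2*(1/(-47 - 48*28) + 60/(-48)) = -6 + 2*((1/28)/(-95) + 60*(-1/48)) = -6 + 2*(-1/95*1/28 - 5/4) = -6 + 2*(-1/2660 - 5/4) = -6 + 2*(-1663/1330) = -6 - 1663/665 = -5653/665 ≈ -8.5007)
x(2 - 1*(-2))*(M + I(2)) = 4*(-5653/665 + 0) = 4*(-5653/665) = -22612/665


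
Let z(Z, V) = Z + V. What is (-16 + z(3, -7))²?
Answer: 400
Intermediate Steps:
z(Z, V) = V + Z
(-16 + z(3, -7))² = (-16 + (-7 + 3))² = (-16 - 4)² = (-20)² = 400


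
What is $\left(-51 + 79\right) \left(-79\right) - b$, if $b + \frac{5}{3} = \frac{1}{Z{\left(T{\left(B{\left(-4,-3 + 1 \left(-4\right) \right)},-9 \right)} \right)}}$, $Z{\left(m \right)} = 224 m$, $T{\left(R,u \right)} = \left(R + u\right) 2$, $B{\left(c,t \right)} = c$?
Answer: $- \frac{38618941}{17472} \approx -2210.3$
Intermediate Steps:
$T{\left(R,u \right)} = 2 R + 2 u$
$b = - \frac{29123}{17472}$ ($b = - \frac{5}{3} + \frac{1}{224 \left(2 \left(-4\right) + 2 \left(-9\right)\right)} = - \frac{5}{3} + \frac{1}{224 \left(-8 - 18\right)} = - \frac{5}{3} + \frac{1}{224 \left(-26\right)} = - \frac{5}{3} + \frac{1}{-5824} = - \frac{5}{3} - \frac{1}{5824} = - \frac{29123}{17472} \approx -1.6668$)
$\left(-51 + 79\right) \left(-79\right) - b = \left(-51 + 79\right) \left(-79\right) - - \frac{29123}{17472} = 28 \left(-79\right) + \frac{29123}{17472} = -2212 + \frac{29123}{17472} = - \frac{38618941}{17472}$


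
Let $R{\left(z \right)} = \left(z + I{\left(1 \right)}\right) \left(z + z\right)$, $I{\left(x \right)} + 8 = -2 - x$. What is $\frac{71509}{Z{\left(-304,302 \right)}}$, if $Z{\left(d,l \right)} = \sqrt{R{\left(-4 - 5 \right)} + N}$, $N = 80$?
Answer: $\frac{71509 \sqrt{110}}{220} \approx 3409.1$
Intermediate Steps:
$I{\left(x \right)} = -10 - x$ ($I{\left(x \right)} = -8 - \left(2 + x\right) = -10 - x$)
$R{\left(z \right)} = 2 z \left(-11 + z\right)$ ($R{\left(z \right)} = \left(z - 11\right) \left(z + z\right) = \left(z - 11\right) 2 z = \left(-11 + z\right) 2 z = 2 z \left(-11 + z\right)$)
$Z{\left(d,l \right)} = 2 \sqrt{110}$ ($Z{\left(d,l \right)} = \sqrt{2 \left(-4 - 5\right) \left(-11 - 9\right) + 80} = \sqrt{2 \left(-9\right) \left(-11 - 9\right) + 80} = \sqrt{2 \left(-9\right) \left(-20\right) + 80} = \sqrt{360 + 80} = \sqrt{440} = 2 \sqrt{110}$)
$\frac{71509}{Z{\left(-304,302 \right)}} = \frac{71509}{2 \sqrt{110}} = 71509 \frac{\sqrt{110}}{220} = \frac{71509 \sqrt{110}}{220}$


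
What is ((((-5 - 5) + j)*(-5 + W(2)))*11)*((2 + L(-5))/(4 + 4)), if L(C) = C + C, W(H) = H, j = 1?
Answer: -297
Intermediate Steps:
L(C) = 2*C
((((-5 - 5) + j)*(-5 + W(2)))*11)*((2 + L(-5))/(4 + 4)) = ((((-5 - 5) + 1)*(-5 + 2))*11)*((2 + 2*(-5))/(4 + 4)) = (((-10 + 1)*(-3))*11)*((2 - 10)/8) = (-9*(-3)*11)*(-8*⅛) = (27*11)*(-1) = 297*(-1) = -297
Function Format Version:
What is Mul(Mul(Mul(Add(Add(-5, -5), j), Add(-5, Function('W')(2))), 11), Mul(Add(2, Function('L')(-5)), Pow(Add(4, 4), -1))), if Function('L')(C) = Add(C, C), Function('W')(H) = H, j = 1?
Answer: -297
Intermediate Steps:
Function('L')(C) = Mul(2, C)
Mul(Mul(Mul(Add(Add(-5, -5), j), Add(-5, Function('W')(2))), 11), Mul(Add(2, Function('L')(-5)), Pow(Add(4, 4), -1))) = Mul(Mul(Mul(Add(Add(-5, -5), 1), Add(-5, 2)), 11), Mul(Add(2, Mul(2, -5)), Pow(Add(4, 4), -1))) = Mul(Mul(Mul(Add(-10, 1), -3), 11), Mul(Add(2, -10), Pow(8, -1))) = Mul(Mul(Mul(-9, -3), 11), Mul(-8, Rational(1, 8))) = Mul(Mul(27, 11), -1) = Mul(297, -1) = -297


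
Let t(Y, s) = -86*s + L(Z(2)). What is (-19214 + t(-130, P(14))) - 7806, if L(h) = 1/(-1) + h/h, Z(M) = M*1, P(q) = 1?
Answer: -27106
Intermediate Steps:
Z(M) = M
L(h) = 0 (L(h) = 1*(-1) + 1 = -1 + 1 = 0)
t(Y, s) = -86*s (t(Y, s) = -86*s + 0 = -86*s)
(-19214 + t(-130, P(14))) - 7806 = (-19214 - 86*1) - 7806 = (-19214 - 86) - 7806 = -19300 - 7806 = -27106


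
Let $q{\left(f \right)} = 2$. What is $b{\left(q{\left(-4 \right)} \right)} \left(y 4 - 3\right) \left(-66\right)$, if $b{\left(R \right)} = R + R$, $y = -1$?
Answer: $1848$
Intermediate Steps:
$b{\left(R \right)} = 2 R$
$b{\left(q{\left(-4 \right)} \right)} \left(y 4 - 3\right) \left(-66\right) = 2 \cdot 2 \left(\left(-1\right) 4 - 3\right) \left(-66\right) = 4 \left(-4 - 3\right) \left(-66\right) = 4 \left(-7\right) \left(-66\right) = \left(-28\right) \left(-66\right) = 1848$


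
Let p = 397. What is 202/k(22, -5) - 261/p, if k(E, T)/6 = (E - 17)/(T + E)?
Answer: 677734/5955 ≈ 113.81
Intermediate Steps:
k(E, T) = 6*(-17 + E)/(E + T) (k(E, T) = 6*((E - 17)/(T + E)) = 6*((-17 + E)/(E + T)) = 6*(-17 + E)/(E + T))
202/k(22, -5) - 261/p = 202/((6*(-17 + 22)/(22 - 5))) - 261/397 = 202/((6*5/17)) - 261*1/397 = 202/((6*(1/17)*5)) - 261/397 = 202/(30/17) - 261/397 = 202*(17/30) - 261/397 = 1717/15 - 261/397 = 677734/5955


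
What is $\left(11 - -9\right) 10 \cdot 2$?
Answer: $400$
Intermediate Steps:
$\left(11 - -9\right) 10 \cdot 2 = \left(11 + 9\right) 10 \cdot 2 = 20 \cdot 10 \cdot 2 = 200 \cdot 2 = 400$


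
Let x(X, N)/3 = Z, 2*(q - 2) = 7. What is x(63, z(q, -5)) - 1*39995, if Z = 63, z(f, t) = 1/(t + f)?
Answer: -39806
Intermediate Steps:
q = 11/2 (q = 2 + (½)*7 = 2 + 7/2 = 11/2 ≈ 5.5000)
z(f, t) = 1/(f + t)
x(X, N) = 189 (x(X, N) = 3*63 = 189)
x(63, z(q, -5)) - 1*39995 = 189 - 1*39995 = 189 - 39995 = -39806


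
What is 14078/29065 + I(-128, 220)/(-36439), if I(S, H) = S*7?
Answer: 539030482/1059099535 ≈ 0.50895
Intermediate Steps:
I(S, H) = 7*S
14078/29065 + I(-128, 220)/(-36439) = 14078/29065 + (7*(-128))/(-36439) = 14078*(1/29065) - 896*(-1/36439) = 14078/29065 + 896/36439 = 539030482/1059099535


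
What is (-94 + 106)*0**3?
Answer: 0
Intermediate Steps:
(-94 + 106)*0**3 = 12*0 = 0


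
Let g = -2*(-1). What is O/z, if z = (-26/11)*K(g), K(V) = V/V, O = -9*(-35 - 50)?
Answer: -8415/26 ≈ -323.65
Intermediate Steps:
O = 765 (O = -9*(-85) = 765)
g = 2
K(V) = 1
z = -26/11 (z = -26/11*1 = -26/11 ≈ -2.3636)
O/z = 765/(-26/11) = 765*(-11/26) = -8415/26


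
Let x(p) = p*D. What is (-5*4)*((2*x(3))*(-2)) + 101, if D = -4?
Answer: -859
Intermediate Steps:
x(p) = -4*p (x(p) = p*(-4) = -4*p)
(-5*4)*((2*x(3))*(-2)) + 101 = (-5*4)*((2*(-4*3))*(-2)) + 101 = -20*2*(-12)*(-2) + 101 = -(-480)*(-2) + 101 = -20*48 + 101 = -960 + 101 = -859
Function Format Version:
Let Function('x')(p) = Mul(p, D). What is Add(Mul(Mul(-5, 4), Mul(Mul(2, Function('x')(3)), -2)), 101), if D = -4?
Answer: -859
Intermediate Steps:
Function('x')(p) = Mul(-4, p) (Function('x')(p) = Mul(p, -4) = Mul(-4, p))
Add(Mul(Mul(-5, 4), Mul(Mul(2, Function('x')(3)), -2)), 101) = Add(Mul(Mul(-5, 4), Mul(Mul(2, Mul(-4, 3)), -2)), 101) = Add(Mul(-20, Mul(Mul(2, -12), -2)), 101) = Add(Mul(-20, Mul(-24, -2)), 101) = Add(Mul(-20, 48), 101) = Add(-960, 101) = -859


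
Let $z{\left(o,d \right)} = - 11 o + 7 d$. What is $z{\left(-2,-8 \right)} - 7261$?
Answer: $-7295$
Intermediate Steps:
$z{\left(-2,-8 \right)} - 7261 = \left(\left(-11\right) \left(-2\right) + 7 \left(-8\right)\right) - 7261 = \left(22 - 56\right) - 7261 = -34 - 7261 = -7295$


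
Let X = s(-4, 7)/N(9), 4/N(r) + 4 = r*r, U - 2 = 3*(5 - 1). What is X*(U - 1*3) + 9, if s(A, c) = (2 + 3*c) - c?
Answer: 3397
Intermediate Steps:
U = 14 (U = 2 + 3*(5 - 1) = 2 + 3*4 = 2 + 12 = 14)
N(r) = 4/(-4 + r²) (N(r) = 4/(-4 + r*r) = 4/(-4 + r²))
s(A, c) = 2 + 2*c
X = 308 (X = (2 + 2*7)/((4/(-4 + 9²))) = (2 + 14)/((4/(-4 + 81))) = 16/((4/77)) = 16/((4*(1/77))) = 16/(4/77) = 16*(77/4) = 308)
X*(U - 1*3) + 9 = 308*(14 - 1*3) + 9 = 308*(14 - 3) + 9 = 308*11 + 9 = 3388 + 9 = 3397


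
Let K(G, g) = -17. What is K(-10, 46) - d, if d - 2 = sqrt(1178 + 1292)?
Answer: -19 - sqrt(2470) ≈ -68.699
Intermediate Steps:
d = 2 + sqrt(2470) (d = 2 + sqrt(1178 + 1292) = 2 + sqrt(2470) ≈ 51.699)
K(-10, 46) - d = -17 - (2 + sqrt(2470)) = -17 + (-2 - sqrt(2470)) = -19 - sqrt(2470)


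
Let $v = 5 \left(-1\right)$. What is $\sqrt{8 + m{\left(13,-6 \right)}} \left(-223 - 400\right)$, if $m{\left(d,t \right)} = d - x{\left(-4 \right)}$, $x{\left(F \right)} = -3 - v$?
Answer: $- 623 \sqrt{19} \approx -2715.6$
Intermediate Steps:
$v = -5$
$x{\left(F \right)} = 2$ ($x{\left(F \right)} = -3 - -5 = -3 + 5 = 2$)
$m{\left(d,t \right)} = -2 + d$ ($m{\left(d,t \right)} = d - 2 = -2 + d$)
$\sqrt{8 + m{\left(13,-6 \right)}} \left(-223 - 400\right) = \sqrt{8 + \left(-2 + 13\right)} \left(-223 - 400\right) = \sqrt{8 + 11} \left(-623\right) = \sqrt{19} \left(-623\right) = - 623 \sqrt{19}$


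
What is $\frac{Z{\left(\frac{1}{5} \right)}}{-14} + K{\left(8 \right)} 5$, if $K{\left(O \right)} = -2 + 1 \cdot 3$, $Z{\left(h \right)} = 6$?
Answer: $\frac{32}{7} \approx 4.5714$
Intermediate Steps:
$K{\left(O \right)} = 1$ ($K{\left(O \right)} = -2 + 3 = 1$)
$\frac{Z{\left(\frac{1}{5} \right)}}{-14} + K{\left(8 \right)} 5 = \frac{6}{-14} + 1 \cdot 5 = 6 \left(- \frac{1}{14}\right) + 5 = - \frac{3}{7} + 5 = \frac{32}{7}$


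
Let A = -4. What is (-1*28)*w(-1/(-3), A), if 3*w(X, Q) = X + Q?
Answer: 308/9 ≈ 34.222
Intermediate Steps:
w(X, Q) = Q/3 + X/3 (w(X, Q) = (X + Q)/3 = (Q + X)/3 = Q/3 + X/3)
(-1*28)*w(-1/(-3), A) = (-1*28)*((1/3)*(-4) + (-1/(-3))/3) = -28*(-4/3 + (-1*(-1/3))/3) = -28*(-4/3 + (1/3)*(1/3)) = -28*(-4/3 + 1/9) = -28*(-11/9) = 308/9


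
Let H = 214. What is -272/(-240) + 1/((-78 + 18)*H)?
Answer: 14551/12840 ≈ 1.1333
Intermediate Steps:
-272/(-240) + 1/((-78 + 18)*H) = -272/(-240) + 1/((-78 + 18)*214) = -272*(-1/240) + (1/214)/(-60) = 17/15 - 1/60*1/214 = 17/15 - 1/12840 = 14551/12840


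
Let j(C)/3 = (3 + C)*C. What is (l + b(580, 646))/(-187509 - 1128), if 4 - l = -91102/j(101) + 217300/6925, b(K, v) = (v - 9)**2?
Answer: -17533031851/8151382044 ≈ -2.1509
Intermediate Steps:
j(C) = 3*C*(3 + C) (j(C) = 3*((3 + C)*C) = 3*(C*(3 + C)) = 3*C*(3 + C))
b(K, v) = (-9 + v)**2
l = -1058177/43212 (l = 4 - (-91102*1/(303*(3 + 101)) + 217300/6925) = 4 - (-91102/(3*101*104) + 217300*(1/6925)) = 4 - (-91102/31512 + 8692/277) = 4 - (-91102*1/31512 + 8692/277) = 4 - (-451/156 + 8692/277) = 4 - 1*1231025/43212 = 4 - 1231025/43212 = -1058177/43212 ≈ -24.488)
(l + b(580, 646))/(-187509 - 1128) = (-1058177/43212 + (-9 + 646)**2)/(-187509 - 1128) = (-1058177/43212 + 637**2)/(-188637) = (-1058177/43212 + 405769)*(-1/188637) = (17533031851/43212)*(-1/188637) = -17533031851/8151382044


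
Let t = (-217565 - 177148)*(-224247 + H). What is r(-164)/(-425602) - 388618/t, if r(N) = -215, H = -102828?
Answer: 27591265614089/54945539306068950 ≈ 0.00050216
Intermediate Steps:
t = 129100754475 (t = (-217565 - 177148)*(-224247 - 102828) = -394713*(-327075) = 129100754475)
r(-164)/(-425602) - 388618/t = -215/(-425602) - 388618/129100754475 = -215*(-1/425602) - 388618*1/129100754475 = 215/425602 - 388618/129100754475 = 27591265614089/54945539306068950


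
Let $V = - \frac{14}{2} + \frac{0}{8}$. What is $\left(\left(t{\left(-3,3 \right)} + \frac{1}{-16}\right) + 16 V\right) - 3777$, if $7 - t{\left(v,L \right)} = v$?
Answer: $- \frac{62065}{16} \approx -3879.1$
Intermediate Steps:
$t{\left(v,L \right)} = 7 - v$
$V = -7$ ($V = \left(-14\right) \frac{1}{2} + 0 \cdot \frac{1}{8} = -7 + 0 = -7$)
$\left(\left(t{\left(-3,3 \right)} + \frac{1}{-16}\right) + 16 V\right) - 3777 = \left(\left(\left(7 - -3\right) + \frac{1}{-16}\right) + 16 \left(-7\right)\right) - 3777 = \left(\left(\left(7 + 3\right) - \frac{1}{16}\right) - 112\right) - 3777 = \left(\left(10 - \frac{1}{16}\right) - 112\right) - 3777 = \left(\frac{159}{16} - 112\right) - 3777 = - \frac{1633}{16} - 3777 = - \frac{62065}{16}$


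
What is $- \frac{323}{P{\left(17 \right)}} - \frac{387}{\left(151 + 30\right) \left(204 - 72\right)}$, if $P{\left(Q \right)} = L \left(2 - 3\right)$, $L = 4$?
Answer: $\frac{160741}{1991} \approx 80.734$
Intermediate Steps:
$P{\left(Q \right)} = -4$ ($P{\left(Q \right)} = 4 \left(2 - 3\right) = 4 \left(-1\right) = -4$)
$- \frac{323}{P{\left(17 \right)}} - \frac{387}{\left(151 + 30\right) \left(204 - 72\right)} = - \frac{323}{-4} - \frac{387}{\left(151 + 30\right) \left(204 - 72\right)} = \left(-323\right) \left(- \frac{1}{4}\right) - \frac{387}{181 \cdot 132} = \frac{323}{4} - \frac{387}{23892} = \frac{323}{4} - \frac{129}{7964} = \frac{160741}{1991}$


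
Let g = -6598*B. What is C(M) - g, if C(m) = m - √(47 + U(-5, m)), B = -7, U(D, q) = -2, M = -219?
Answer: -46405 - 3*√5 ≈ -46412.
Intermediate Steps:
C(m) = m - 3*√5 (C(m) = m - √(47 - 2) = m - √45 = m - 3*√5)
g = 46186 (g = -6598*(-7) = 46186)
C(M) - g = (-219 - 3*√5) - 1*46186 = (-219 - 3*√5) - 46186 = -46405 - 3*√5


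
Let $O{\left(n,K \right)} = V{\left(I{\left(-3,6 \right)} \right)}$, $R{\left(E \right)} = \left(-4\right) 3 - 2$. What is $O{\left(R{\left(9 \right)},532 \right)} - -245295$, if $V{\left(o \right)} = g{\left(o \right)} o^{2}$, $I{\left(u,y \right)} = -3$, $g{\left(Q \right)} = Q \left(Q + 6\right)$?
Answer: $245214$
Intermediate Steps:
$R{\left(E \right)} = -14$ ($R{\left(E \right)} = -12 - 2 = -14$)
$g{\left(Q \right)} = Q \left(6 + Q\right)$
$V{\left(o \right)} = o^{3} \left(6 + o\right)$ ($V{\left(o \right)} = o \left(6 + o\right) o^{2} = o^{3} \left(6 + o\right)$)
$O{\left(n,K \right)} = -81$ ($O{\left(n,K \right)} = \left(-3\right)^{3} \left(6 - 3\right) = \left(-27\right) 3 = -81$)
$O{\left(R{\left(9 \right)},532 \right)} - -245295 = -81 - -245295 = -81 + 245295 = 245214$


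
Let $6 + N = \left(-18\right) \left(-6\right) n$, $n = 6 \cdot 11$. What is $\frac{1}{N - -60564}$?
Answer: $\frac{1}{67686} \approx 1.4774 \cdot 10^{-5}$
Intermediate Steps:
$n = 66$
$N = 7122$ ($N = -6 + \left(-18\right) \left(-6\right) 66 = -6 + 108 \cdot 66 = -6 + 7128 = 7122$)
$\frac{1}{N - -60564} = \frac{1}{7122 - -60564} = \frac{1}{7122 + 60564} = \frac{1}{67686}$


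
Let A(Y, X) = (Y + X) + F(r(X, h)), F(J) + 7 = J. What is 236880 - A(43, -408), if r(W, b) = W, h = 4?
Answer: 237660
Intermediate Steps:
F(J) = -7 + J
A(Y, X) = -7 + Y + 2*X (A(Y, X) = (Y + X) + (-7 + X) = (X + Y) + (-7 + X) = -7 + Y + 2*X)
236880 - A(43, -408) = 236880 - (-7 + 43 + 2*(-408)) = 236880 - (-7 + 43 - 816) = 236880 - 1*(-780) = 236880 + 780 = 237660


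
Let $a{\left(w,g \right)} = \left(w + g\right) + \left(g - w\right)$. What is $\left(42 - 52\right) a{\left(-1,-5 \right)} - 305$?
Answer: $-205$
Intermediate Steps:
$a{\left(w,g \right)} = 2 g$ ($a{\left(w,g \right)} = \left(g + w\right) + \left(g - w\right) = 2 g$)
$\left(42 - 52\right) a{\left(-1,-5 \right)} - 305 = \left(42 - 52\right) 2 \left(-5\right) - 305 = \left(-10\right) \left(-10\right) - 305 = 100 - 305 = -205$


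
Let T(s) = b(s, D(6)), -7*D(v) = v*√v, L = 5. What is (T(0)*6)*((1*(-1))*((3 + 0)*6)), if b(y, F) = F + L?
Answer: -540 + 648*√6/7 ≈ -313.25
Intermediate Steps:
D(v) = -v^(3/2)/7 (D(v) = -v*√v/7 = -v^(3/2)/7)
b(y, F) = 5 + F (b(y, F) = F + 5 = 5 + F)
T(s) = 5 - 6*√6/7
(T(0)*6)*((1*(-1))*((3 + 0)*6)) = ((5 - 6*√6/7)*6)*((1*(-1))*((3 + 0)*6)) = (30 - 36*√6/7)*(-3*6) = (30 - 36*√6/7)*(-1*18) = (30 - 36*√6/7)*(-18) = -540 + 648*√6/7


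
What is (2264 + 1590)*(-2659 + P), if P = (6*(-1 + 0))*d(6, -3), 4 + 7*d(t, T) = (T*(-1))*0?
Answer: -71642006/7 ≈ -1.0235e+7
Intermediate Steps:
d(t, T) = -4/7 (d(t, T) = -4/7 + ((T*(-1))*0)/7 = -4/7 + (-T*0)/7 = -4/7 + (⅐)*0 = -4/7 + 0 = -4/7)
P = 24/7 (P = (6*(-1 + 0))*(-4/7) = (6*(-1))*(-4/7) = -6*(-4/7) = 24/7 ≈ 3.4286)
(2264 + 1590)*(-2659 + P) = (2264 + 1590)*(-2659 + 24/7) = 3854*(-18589/7) = -71642006/7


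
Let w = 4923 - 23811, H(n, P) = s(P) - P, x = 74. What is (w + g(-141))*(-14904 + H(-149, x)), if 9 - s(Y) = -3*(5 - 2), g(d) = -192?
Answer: 285436800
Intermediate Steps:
s(Y) = 18 (s(Y) = 9 - (-3)*(5 - 2) = 9 - (-3)*3 = 9 - 1*(-9) = 9 + 9 = 18)
H(n, P) = 18 - P
w = -18888
(w + g(-141))*(-14904 + H(-149, x)) = (-18888 - 192)*(-14904 + (18 - 1*74)) = -19080*(-14904 + (18 - 74)) = -19080*(-14904 - 56) = -19080*(-14960) = 285436800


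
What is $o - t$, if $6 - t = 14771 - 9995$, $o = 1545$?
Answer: $6315$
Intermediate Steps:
$t = -4770$ ($t = 6 - \left(14771 - 9995\right) = 6 - 4776 = -4770$)
$o - t = 1545 - -4770 = 1545 + 4770 = 6315$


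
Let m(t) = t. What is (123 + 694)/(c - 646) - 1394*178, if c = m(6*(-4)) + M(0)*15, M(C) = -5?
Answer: -184859157/745 ≈ -2.4813e+5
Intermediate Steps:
c = -99 (c = 6*(-4) - 5*15 = -24 - 75 = -99)
(123 + 694)/(c - 646) - 1394*178 = (123 + 694)/(-99 - 646) - 1394*178 = 817/(-745) - 248132 = 817*(-1/745) - 248132 = -817/745 - 248132 = -184859157/745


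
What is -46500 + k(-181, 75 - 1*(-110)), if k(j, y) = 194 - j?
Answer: -46125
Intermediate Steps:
-46500 + k(-181, 75 - 1*(-110)) = -46500 + (194 - 1*(-181)) = -46500 + (194 + 181) = -46500 + 375 = -46125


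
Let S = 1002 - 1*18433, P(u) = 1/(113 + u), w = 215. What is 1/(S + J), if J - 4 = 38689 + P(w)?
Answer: 328/6973937 ≈ 4.7032e-5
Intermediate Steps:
S = -17431 (S = 1002 - 18433 = -17431)
J = 12691305/328 (J = 4 + (38689 + 1/(113 + 215)) = 4 + (38689 + 1/328) = 4 + 12689993/328 = 12691305/328 ≈ 38693.)
1/(S + J) = 1/(-17431 + 12691305/328) = 1/(6973937/328) = 328/6973937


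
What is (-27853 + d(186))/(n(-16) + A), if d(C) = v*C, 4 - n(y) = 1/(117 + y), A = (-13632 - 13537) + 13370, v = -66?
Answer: 4053029/1393296 ≈ 2.9090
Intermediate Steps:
A = -13799 (A = -27169 + 13370 = -13799)
n(y) = 4 - 1/(117 + y)
d(C) = -66*C
(-27853 + d(186))/(n(-16) + A) = (-27853 - 66*186)/((467 + 4*(-16))/(117 - 16) - 13799) = (-27853 - 12276)/((467 - 64)/101 - 13799) = -40129/((1/101)*403 - 13799) = -40129/(403/101 - 13799) = -40129/(-1393296/101) = -40129*(-101/1393296) = 4053029/1393296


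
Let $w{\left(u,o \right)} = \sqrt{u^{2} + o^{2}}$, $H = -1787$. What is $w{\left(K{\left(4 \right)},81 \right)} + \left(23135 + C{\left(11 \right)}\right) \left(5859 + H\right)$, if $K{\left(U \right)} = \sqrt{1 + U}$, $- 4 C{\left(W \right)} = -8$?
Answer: $94213864 + 7 \sqrt{134} \approx 9.4214 \cdot 10^{7}$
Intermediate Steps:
$C{\left(W \right)} = 2$ ($C{\left(W \right)} = \left(- \frac{1}{4}\right) \left(-8\right) = 2$)
$w{\left(u,o \right)} = \sqrt{o^{2} + u^{2}}$
$w{\left(K{\left(4 \right)},81 \right)} + \left(23135 + C{\left(11 \right)}\right) \left(5859 + H\right) = \sqrt{81^{2} + \left(\sqrt{1 + 4}\right)^{2}} + \left(23135 + 2\right) \left(5859 - 1787\right) = \sqrt{6561 + \left(\sqrt{5}\right)^{2}} + 23137 \cdot 4072 = \sqrt{6561 + 5} + 94213864 = \sqrt{6566} + 94213864 = 7 \sqrt{134} + 94213864 = 94213864 + 7 \sqrt{134}$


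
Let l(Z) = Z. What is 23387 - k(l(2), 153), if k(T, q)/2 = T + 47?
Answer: 23289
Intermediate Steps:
k(T, q) = 94 + 2*T (k(T, q) = 2*(T + 47) = 2*(47 + T) = 94 + 2*T)
23387 - k(l(2), 153) = 23387 - (94 + 2*2) = 23387 - (94 + 4) = 23387 - 1*98 = 23387 - 98 = 23289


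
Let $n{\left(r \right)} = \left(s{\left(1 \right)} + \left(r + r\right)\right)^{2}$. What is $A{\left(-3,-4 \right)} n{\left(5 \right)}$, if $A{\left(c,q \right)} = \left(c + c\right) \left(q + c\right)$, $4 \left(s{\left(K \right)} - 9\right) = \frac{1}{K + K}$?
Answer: $\frac{491589}{32} \approx 15362.0$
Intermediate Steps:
$s{\left(K \right)} = 9 + \frac{1}{8 K}$ ($s{\left(K \right)} = 9 + \frac{1}{4 \left(K + K\right)} = 9 + \frac{1}{4 \cdot 2 K} = 9 + \frac{\frac{1}{2} \frac{1}{K}}{4} = 9 + \frac{1}{8 K}$)
$A{\left(c,q \right)} = 2 c \left(c + q\right)$
$n{\left(r \right)} = \left(\frac{73}{8} + 2 r\right)^{2}$ ($n{\left(r \right)} = \left(\left(9 + \frac{1}{8 \cdot 1}\right) + \left(r + r\right)\right)^{2} = \left(\left(9 + \frac{1}{8} \cdot 1\right) + 2 r\right)^{2} = \left(\left(9 + \frac{1}{8}\right) + 2 r\right)^{2} = \left(\frac{73}{8} + 2 r\right)^{2}$)
$A{\left(-3,-4 \right)} n{\left(5 \right)} = 2 \left(-3\right) \left(-3 - 4\right) \frac{\left(73 + 16 \cdot 5\right)^{2}}{64} = 2 \left(-3\right) \left(-7\right) \frac{\left(73 + 80\right)^{2}}{64} = 42 \frac{153^{2}}{64} = 42 \cdot \frac{1}{64} \cdot 23409 = 42 \cdot \frac{23409}{64} = \frac{491589}{32}$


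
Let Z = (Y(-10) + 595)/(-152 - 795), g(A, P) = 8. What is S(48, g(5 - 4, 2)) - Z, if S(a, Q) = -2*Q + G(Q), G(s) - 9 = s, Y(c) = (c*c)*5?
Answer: 2042/947 ≈ 2.1563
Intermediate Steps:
Y(c) = 5*c² (Y(c) = c²*5 = 5*c²)
G(s) = 9 + s
S(a, Q) = 9 - Q (S(a, Q) = -2*Q + (9 + Q) = 9 - Q)
Z = -1095/947 (Z = (5*(-10)² + 595)/(-152 - 795) = (5*100 + 595)/(-947) = (500 + 595)*(-1/947) = 1095*(-1/947) = -1095/947 ≈ -1.1563)
S(48, g(5 - 4, 2)) - Z = (9 - 1*8) - 1*(-1095/947) = (9 - 8) + 1095/947 = 1 + 1095/947 = 2042/947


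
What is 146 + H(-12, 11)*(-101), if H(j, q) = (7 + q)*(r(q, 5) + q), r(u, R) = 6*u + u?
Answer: -159838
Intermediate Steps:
r(u, R) = 7*u
H(j, q) = 8*q*(7 + q) (H(j, q) = (7 + q)*(7*q + q) = (7 + q)*(8*q) = 8*q*(7 + q))
146 + H(-12, 11)*(-101) = 146 + (8*11*(7 + 11))*(-101) = 146 + (8*11*18)*(-101) = 146 + 1584*(-101) = 146 - 159984 = -159838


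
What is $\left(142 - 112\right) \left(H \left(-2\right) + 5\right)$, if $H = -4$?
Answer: $390$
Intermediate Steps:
$\left(142 - 112\right) \left(H \left(-2\right) + 5\right) = \left(142 - 112\right) \left(\left(-4\right) \left(-2\right) + 5\right) = 30 \left(8 + 5\right) = 30 \cdot 13 = 390$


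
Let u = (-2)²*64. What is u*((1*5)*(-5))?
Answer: -6400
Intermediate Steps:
u = 256 (u = 4*64 = 256)
u*((1*5)*(-5)) = 256*((1*5)*(-5)) = 256*(5*(-5)) = 256*(-25) = -6400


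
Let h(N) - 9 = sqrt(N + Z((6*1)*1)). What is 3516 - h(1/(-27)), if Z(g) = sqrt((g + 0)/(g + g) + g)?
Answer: 3507 - sqrt(-12 + 162*sqrt(26))/18 ≈ 3505.4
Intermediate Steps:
Z(g) = sqrt(1/2 + g) (Z(g) = sqrt(g/((2*g)) + g) = sqrt(g*(1/(2*g)) + g) = sqrt(1/2 + g))
h(N) = 9 + sqrt(N + sqrt(26)/2) (h(N) = 9 + sqrt(N + sqrt(2 + 4*((6*1)*1))/2) = 9 + sqrt(N + sqrt(2 + 4*(6*1))/2) = 9 + sqrt(N + sqrt(2 + 4*6)/2) = 9 + sqrt(N + sqrt(2 + 24)/2) = 9 + sqrt(N + sqrt(26)/2))
3516 - h(1/(-27)) = 3516 - (9 + sqrt(2*sqrt(26) + 4/(-27))/2) = 3516 - (9 + sqrt(2*sqrt(26) + 4*(-1/27))/2) = 3516 - (9 + sqrt(2*sqrt(26) - 4/27)/2) = 3516 - (9 + sqrt(-4/27 + 2*sqrt(26))/2) = 3516 + (-9 - sqrt(-4/27 + 2*sqrt(26))/2) = 3507 - sqrt(-4/27 + 2*sqrt(26))/2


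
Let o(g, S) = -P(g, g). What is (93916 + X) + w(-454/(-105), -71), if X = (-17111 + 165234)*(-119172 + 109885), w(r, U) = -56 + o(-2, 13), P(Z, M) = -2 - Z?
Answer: -1375524441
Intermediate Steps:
o(g, S) = 2 + g (o(g, S) = -(-2 - g) = 2 + g)
w(r, U) = -56 (w(r, U) = -56 + (2 - 2) = -56 + 0 = -56)
X = -1375618301 (X = 148123*(-9287) = -1375618301)
(93916 + X) + w(-454/(-105), -71) = (93916 - 1375618301) - 56 = -1375524385 - 56 = -1375524441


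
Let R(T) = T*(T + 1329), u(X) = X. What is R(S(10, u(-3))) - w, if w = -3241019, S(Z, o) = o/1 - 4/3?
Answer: 29117509/9 ≈ 3.2353e+6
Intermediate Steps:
S(Z, o) = -4/3 + o (S(Z, o) = o*1 - 4*1/3 = o - 4/3 = -4/3 + o)
R(T) = T*(1329 + T)
R(S(10, u(-3))) - w = (-4/3 - 3)*(1329 + (-4/3 - 3)) - 1*(-3241019) = -13*(1329 - 13/3)/3 + 3241019 = -13/3*3974/3 + 3241019 = -51662/9 + 3241019 = 29117509/9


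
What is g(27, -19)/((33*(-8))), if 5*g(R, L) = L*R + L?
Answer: 133/330 ≈ 0.40303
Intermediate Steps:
g(R, L) = L/5 + L*R/5 (g(R, L) = (L*R + L)/5 = (L + L*R)/5 = L/5 + L*R/5)
g(27, -19)/((33*(-8))) = ((1/5)*(-19)*(1 + 27))/((33*(-8))) = ((1/5)*(-19)*28)/(-264) = -532/5*(-1/264) = 133/330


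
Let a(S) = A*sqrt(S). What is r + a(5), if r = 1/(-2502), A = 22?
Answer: -1/2502 + 22*sqrt(5) ≈ 49.193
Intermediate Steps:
a(S) = 22*sqrt(S)
r = -1/2502 ≈ -0.00039968
r + a(5) = -1/2502 + 22*sqrt(5)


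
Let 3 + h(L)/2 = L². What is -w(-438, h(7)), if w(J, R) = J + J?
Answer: 876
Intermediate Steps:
h(L) = -6 + 2*L²
w(J, R) = 2*J
-w(-438, h(7)) = -2*(-438) = -1*(-876) = 876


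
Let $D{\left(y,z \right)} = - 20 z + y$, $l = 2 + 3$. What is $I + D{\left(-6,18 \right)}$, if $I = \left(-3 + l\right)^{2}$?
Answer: $-362$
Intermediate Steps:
$l = 5$
$I = 4$ ($I = \left(-3 + 5\right)^{2} = 2^{2} = 4$)
$D{\left(y,z \right)} = y - 20 z$
$I + D{\left(-6,18 \right)} = 4 - 366 = -362$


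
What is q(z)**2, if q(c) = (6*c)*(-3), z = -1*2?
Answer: 1296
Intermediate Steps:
z = -2
q(c) = -18*c
q(z)**2 = (-18*(-2))**2 = 36**2 = 1296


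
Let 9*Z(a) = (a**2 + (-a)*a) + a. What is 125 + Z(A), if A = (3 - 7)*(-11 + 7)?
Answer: 1141/9 ≈ 126.78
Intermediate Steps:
A = 16 (A = -4*(-4) = 16)
Z(a) = a/9 (Z(a) = ((a**2 + (-a)*a) + a)/9 = ((a**2 - a**2) + a)/9 = (0 + a)/9 = a/9)
125 + Z(A) = 125 + (1/9)*16 = 125 + 16/9 = 1141/9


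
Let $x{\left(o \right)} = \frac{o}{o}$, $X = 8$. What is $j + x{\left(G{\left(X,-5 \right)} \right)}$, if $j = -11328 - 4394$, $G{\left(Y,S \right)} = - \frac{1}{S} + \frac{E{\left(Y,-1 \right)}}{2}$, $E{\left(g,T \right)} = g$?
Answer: $-15721$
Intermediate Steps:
$G{\left(Y,S \right)} = \frac{Y}{2} - \frac{1}{S}$ ($G{\left(Y,S \right)} = - \frac{1}{S} + \frac{Y}{2} = \frac{Y}{2} - \frac{1}{S}$)
$x{\left(o \right)} = 1$
$j = -15722$
$j + x{\left(G{\left(X,-5 \right)} \right)} = -15722 + 1 = -15721$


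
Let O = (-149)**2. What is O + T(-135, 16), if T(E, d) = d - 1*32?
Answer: 22185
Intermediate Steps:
T(E, d) = -32 + d (T(E, d) = d - 32 = -32 + d)
O = 22201
O + T(-135, 16) = 22201 + (-32 + 16) = 22201 - 16 = 22185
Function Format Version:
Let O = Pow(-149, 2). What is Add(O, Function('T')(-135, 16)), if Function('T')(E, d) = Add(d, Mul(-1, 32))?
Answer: 22185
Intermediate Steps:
Function('T')(E, d) = Add(-32, d) (Function('T')(E, d) = Add(d, -32) = Add(-32, d))
O = 22201
Add(O, Function('T')(-135, 16)) = Add(22201, Add(-32, 16)) = Add(22201, -16) = 22185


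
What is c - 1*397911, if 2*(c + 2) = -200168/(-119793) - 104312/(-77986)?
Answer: -1858679791469671/4671088449 ≈ -3.9791e+5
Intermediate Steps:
c = -2315639632/4671088449 (c = -2 + (-200168/(-119793) - 104312/(-77986))/2 = -2 + (-200168*(-1/119793) - 104312*(-1/77986))/2 = -2 + (200168/119793 + 52156/38993)/2 = -2 + (½)*(14053074532/4671088449) = -2 + 7026537266/4671088449 = -2315639632/4671088449 ≈ -0.49574)
c - 1*397911 = -2315639632/4671088449 - 1*397911 = -2315639632/4671088449 - 397911 = -1858679791469671/4671088449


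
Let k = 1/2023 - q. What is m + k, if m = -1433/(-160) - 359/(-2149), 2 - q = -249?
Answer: -24035180067/99369760 ≈ -241.88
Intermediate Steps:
q = 251 (q = 2 - 1*(-249) = 2 + 249 = 251)
k = -507772/2023 (k = 1/2023 - 1*251 = 1/2023 - 251 = -507772/2023 ≈ -251.00)
m = 3136957/343840 (m = -1433*(-1/160) - 359*(-1/2149) = 1433/160 + 359/2149 = 3136957/343840 ≈ 9.1233)
m + k = 3136957/343840 - 507772/2023 = -24035180067/99369760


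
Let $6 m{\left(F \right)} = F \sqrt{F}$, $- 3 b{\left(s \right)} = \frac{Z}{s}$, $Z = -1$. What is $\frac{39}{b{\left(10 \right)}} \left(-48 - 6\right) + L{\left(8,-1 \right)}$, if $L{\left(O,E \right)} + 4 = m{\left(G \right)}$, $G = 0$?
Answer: $-63184$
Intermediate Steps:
$b{\left(s \right)} = \frac{1}{3 s}$ ($b{\left(s \right)} = - \frac{\left(-1\right) \frac{1}{s}}{3} = \frac{1}{3 s}$)
$m{\left(F \right)} = \frac{F^{\frac{3}{2}}}{6}$ ($m{\left(F \right)} = \frac{F \sqrt{F}}{6} = \frac{F^{\frac{3}{2}}}{6}$)
$L{\left(O,E \right)} = -4$ ($L{\left(O,E \right)} = -4 + \frac{0^{\frac{3}{2}}}{6} = -4 + \frac{1}{6} \cdot 0 = -4 + 0 = -4$)
$\frac{39}{b{\left(10 \right)}} \left(-48 - 6\right) + L{\left(8,-1 \right)} = \frac{39}{\frac{1}{3} \cdot \frac{1}{10}} \left(-48 - 6\right) - 4 = \frac{39}{\frac{1}{3} \cdot \frac{1}{10}} \left(-54\right) - 4 = 39 \frac{1}{\frac{1}{30}} \left(-54\right) - 4 = 39 \cdot 30 \left(-54\right) - 4 = 1170 \left(-54\right) - 4 = -63180 - 4 = -63184$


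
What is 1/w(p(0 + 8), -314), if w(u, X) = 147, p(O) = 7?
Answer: 1/147 ≈ 0.0068027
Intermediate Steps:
1/w(p(0 + 8), -314) = 1/147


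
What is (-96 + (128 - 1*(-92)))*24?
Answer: 2976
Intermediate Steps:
(-96 + (128 - 1*(-92)))*24 = (-96 + (128 + 92))*24 = (-96 + 220)*24 = 124*24 = 2976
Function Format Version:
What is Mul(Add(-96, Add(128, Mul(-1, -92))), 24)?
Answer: 2976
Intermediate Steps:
Mul(Add(-96, Add(128, Mul(-1, -92))), 24) = Mul(Add(-96, Add(128, 92)), 24) = Mul(Add(-96, 220), 24) = Mul(124, 24) = 2976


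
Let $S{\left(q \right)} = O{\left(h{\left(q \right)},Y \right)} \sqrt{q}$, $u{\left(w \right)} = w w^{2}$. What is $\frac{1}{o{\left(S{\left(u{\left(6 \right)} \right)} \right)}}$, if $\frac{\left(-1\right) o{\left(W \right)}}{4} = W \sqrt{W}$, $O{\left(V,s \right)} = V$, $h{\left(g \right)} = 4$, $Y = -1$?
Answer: $- \frac{6^{\frac{3}{4}}}{6912} \approx -0.00055464$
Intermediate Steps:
$u{\left(w \right)} = w^{3}$
$S{\left(q \right)} = 4 \sqrt{q}$
$o{\left(W \right)} = - 4 W^{\frac{3}{2}}$ ($o{\left(W \right)} = - 4 W \sqrt{W} = - 4 W^{\frac{3}{2}}$)
$\frac{1}{o{\left(S{\left(u{\left(6 \right)} \right)} \right)}} = \frac{1}{\left(-4\right) \left(4 \sqrt{6^{3}}\right)^{\frac{3}{2}}} = \frac{1}{\left(-4\right) \left(4 \sqrt{216}\right)^{\frac{3}{2}}} = \frac{1}{\left(-4\right) \left(4 \cdot 6 \sqrt{6}\right)^{\frac{3}{2}}} = \frac{1}{\left(-4\right) \left(24 \sqrt{6}\right)^{\frac{3}{2}}} = \frac{1}{\left(-4\right) 144 \sqrt{2} \cdot 2^{\frac{3}{4}} \sqrt[4]{3}} = \frac{1}{\left(-1152\right) \sqrt[4]{6}} = - \frac{6^{\frac{3}{4}}}{6912}$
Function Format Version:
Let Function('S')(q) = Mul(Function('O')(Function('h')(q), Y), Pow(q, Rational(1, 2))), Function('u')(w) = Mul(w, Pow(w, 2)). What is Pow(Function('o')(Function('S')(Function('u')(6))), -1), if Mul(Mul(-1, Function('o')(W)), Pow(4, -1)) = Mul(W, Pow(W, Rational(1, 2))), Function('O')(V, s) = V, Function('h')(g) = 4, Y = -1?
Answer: Mul(Rational(-1, 6912), Pow(6, Rational(3, 4))) ≈ -0.00055464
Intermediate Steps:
Function('u')(w) = Pow(w, 3)
Function('S')(q) = Mul(4, Pow(q, Rational(1, 2)))
Function('o')(W) = Mul(-4, Pow(W, Rational(3, 2))) (Function('o')(W) = Mul(-4, Mul(W, Pow(W, Rational(1, 2)))) = Mul(-4, Pow(W, Rational(3, 2))))
Pow(Function('o')(Function('S')(Function('u')(6))), -1) = Pow(Mul(-4, Pow(Mul(4, Pow(Pow(6, 3), Rational(1, 2))), Rational(3, 2))), -1) = Pow(Mul(-4, Pow(Mul(4, Pow(216, Rational(1, 2))), Rational(3, 2))), -1) = Pow(Mul(-4, Pow(Mul(4, Mul(6, Pow(6, Rational(1, 2)))), Rational(3, 2))), -1) = Pow(Mul(-4, Pow(Mul(24, Pow(6, Rational(1, 2))), Rational(3, 2))), -1) = Pow(Mul(-4, Mul(144, Pow(2, Rational(1, 2)), Pow(2, Rational(3, 4)), Pow(3, Rational(1, 4)))), -1) = Pow(Mul(-1152, Pow(6, Rational(1, 4))), -1) = Mul(Rational(-1, 6912), Pow(6, Rational(3, 4)))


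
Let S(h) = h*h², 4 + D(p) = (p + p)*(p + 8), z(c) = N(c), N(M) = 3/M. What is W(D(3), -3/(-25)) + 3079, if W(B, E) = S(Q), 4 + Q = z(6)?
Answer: 24289/8 ≈ 3036.1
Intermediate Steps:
z(c) = 3/c
Q = -7/2 (Q = -4 + 3/6 = -4 + 3*(⅙) = -4 + ½ = -7/2 ≈ -3.5000)
D(p) = -4 + 2*p*(8 + p) (D(p) = -4 + (p + p)*(p + 8) = -4 + (2*p)*(8 + p) = -4 + 2*p*(8 + p))
S(h) = h³
W(B, E) = -343/8 (W(B, E) = (-7/2)³ = -343/8)
W(D(3), -3/(-25)) + 3079 = -343/8 + 3079 = 24289/8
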